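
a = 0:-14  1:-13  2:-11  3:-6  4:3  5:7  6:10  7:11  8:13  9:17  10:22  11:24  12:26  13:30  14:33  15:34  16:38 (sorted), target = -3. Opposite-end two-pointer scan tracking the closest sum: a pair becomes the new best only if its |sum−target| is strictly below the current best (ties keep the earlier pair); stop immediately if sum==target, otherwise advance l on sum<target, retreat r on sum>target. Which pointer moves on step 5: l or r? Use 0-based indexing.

r

[0,16] -14+38=24 d=27 * → r--
[0,15] -14+34=20 d=23 * → r--
[0,14] -14+33=19 d=22 * → r--
[0,13] -14+30=16 d=19 * → r--
[0,12] -14+26=12 d=15 * → r--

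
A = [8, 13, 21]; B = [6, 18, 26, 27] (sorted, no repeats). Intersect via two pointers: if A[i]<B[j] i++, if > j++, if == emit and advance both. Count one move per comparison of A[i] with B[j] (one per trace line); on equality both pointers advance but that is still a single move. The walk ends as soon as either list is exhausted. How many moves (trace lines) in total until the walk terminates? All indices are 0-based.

[i=0,j=0] 8>6 → j++
[i=0,j=1] 8<18 → i++
[i=1,j=1] 13<18 → i++
[i=2,j=1] 21>18 → j++
[i=2,j=2] 21<26 → i++

5 moves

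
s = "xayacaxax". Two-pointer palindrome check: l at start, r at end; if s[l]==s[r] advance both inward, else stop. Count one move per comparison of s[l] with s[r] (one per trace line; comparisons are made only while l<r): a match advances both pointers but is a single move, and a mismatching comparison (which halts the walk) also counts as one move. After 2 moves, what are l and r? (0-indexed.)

l=0 r=8: 'x'=='x', l++,r--
l=1 r=7: 'a'=='a', l++,r--

l=2, r=6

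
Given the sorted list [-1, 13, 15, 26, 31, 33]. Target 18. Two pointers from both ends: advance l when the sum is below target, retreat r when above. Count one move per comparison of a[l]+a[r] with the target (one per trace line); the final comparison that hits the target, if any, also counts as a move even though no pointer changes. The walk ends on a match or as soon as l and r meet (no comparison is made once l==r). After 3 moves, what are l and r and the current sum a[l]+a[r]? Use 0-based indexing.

[0,5] -1+33=32 >18 → r--
[0,4] -1+31=30 >18 → r--
[0,3] -1+26=25 >18 → r--

l=0, r=2, sum=14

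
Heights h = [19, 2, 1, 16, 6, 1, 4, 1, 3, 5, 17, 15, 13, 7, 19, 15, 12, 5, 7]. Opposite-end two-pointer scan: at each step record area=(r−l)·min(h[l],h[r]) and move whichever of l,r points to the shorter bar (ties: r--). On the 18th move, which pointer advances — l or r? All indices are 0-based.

r

[0,18] min(19,7)*18=126 best=126 * → r--
[0,17] min(19,5)*17=85 best=126 → r--
[0,16] min(19,12)*16=192 best=192 * → r--
[0,15] min(19,15)*15=225 best=225 * → r--
[0,14] min(19,19)*14=266 best=266 * → r--
[0,13] min(19,7)*13=91 best=266 → r--
[0,12] min(19,13)*12=156 best=266 → r--
[0,11] min(19,15)*11=165 best=266 → r--
[0,10] min(19,17)*10=170 best=266 → r--
[0,9] min(19,5)*9=45 best=266 → r--
[0,8] min(19,3)*8=24 best=266 → r--
[0,7] min(19,1)*7=7 best=266 → r--
[0,6] min(19,4)*6=24 best=266 → r--
[0,5] min(19,1)*5=5 best=266 → r--
[0,4] min(19,6)*4=24 best=266 → r--
[0,3] min(19,16)*3=48 best=266 → r--
[0,2] min(19,1)*2=2 best=266 → r--
[0,1] min(19,2)*1=2 best=266 → r--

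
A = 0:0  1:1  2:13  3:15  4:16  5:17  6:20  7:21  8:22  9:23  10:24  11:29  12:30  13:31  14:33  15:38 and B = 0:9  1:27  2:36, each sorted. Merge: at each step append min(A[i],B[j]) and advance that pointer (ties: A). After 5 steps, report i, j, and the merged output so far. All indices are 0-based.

i=4, j=1, merged so far=[0, 1, 9, 13, 15]

i=0 j=0: A[i]=0<=B[j]=9 take 0, i++
i=1 j=0: A[i]=1<=B[j]=9 take 1, i++
i=2 j=0: A[i]=13>B[j]=9 take 9, j++
i=2 j=1: A[i]=13<=B[j]=27 take 13, i++
i=3 j=1: A[i]=15<=B[j]=27 take 15, i++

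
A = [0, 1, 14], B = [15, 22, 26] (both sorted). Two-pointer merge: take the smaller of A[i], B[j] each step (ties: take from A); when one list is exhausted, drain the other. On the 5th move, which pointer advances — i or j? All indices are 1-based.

[i=1,j=1] A[i]=0<=B[j]=15 take 0 → i++
[i=2,j=1] A[i]=1<=B[j]=15 take 1 → i++
[i=3,j=1] A[i]=14<=B[j]=15 take 14 → i++
[i=4,j=1] A done, take B[j]=15 → j++
[i=4,j=2] A done, take B[j]=22 → j++

j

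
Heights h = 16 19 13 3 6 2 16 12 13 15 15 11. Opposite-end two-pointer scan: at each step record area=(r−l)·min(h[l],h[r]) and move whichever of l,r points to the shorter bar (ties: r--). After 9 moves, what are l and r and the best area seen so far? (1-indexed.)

l=1, r=3, best area=150

l=1 r=12: min(16,11)*11=121 best=121 *, r--
l=1 r=11: min(16,15)*10=150 best=150 *, r--
l=1 r=10: min(16,15)*9=135 best=150, r--
l=1 r=9: min(16,13)*8=104 best=150, r--
l=1 r=8: min(16,12)*7=84 best=150, r--
l=1 r=7: min(16,16)*6=96 best=150, r--
l=1 r=6: min(16,2)*5=10 best=150, r--
l=1 r=5: min(16,6)*4=24 best=150, r--
l=1 r=4: min(16,3)*3=9 best=150, r--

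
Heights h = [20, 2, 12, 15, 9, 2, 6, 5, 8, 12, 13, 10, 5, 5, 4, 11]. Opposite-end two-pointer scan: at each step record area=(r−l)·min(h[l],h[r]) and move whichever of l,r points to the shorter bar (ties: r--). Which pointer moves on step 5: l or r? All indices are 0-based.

r

[0,15] min(20,11)*15=165 best=165 * → r--
[0,14] min(20,4)*14=56 best=165 → r--
[0,13] min(20,5)*13=65 best=165 → r--
[0,12] min(20,5)*12=60 best=165 → r--
[0,11] min(20,10)*11=110 best=165 → r--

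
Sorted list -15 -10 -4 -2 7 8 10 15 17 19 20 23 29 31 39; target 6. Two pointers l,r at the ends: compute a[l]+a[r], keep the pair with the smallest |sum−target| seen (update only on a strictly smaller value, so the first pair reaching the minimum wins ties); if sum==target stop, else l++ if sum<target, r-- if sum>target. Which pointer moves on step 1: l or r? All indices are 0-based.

r

l=0 r=14: -15+39=24 d=18 *, r--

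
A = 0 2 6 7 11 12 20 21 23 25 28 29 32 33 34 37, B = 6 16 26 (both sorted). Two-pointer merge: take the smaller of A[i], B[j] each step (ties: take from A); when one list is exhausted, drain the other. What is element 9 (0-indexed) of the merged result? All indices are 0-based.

[i=0,j=0] A[i]=0<=B[j]=6 take 0 → i++
[i=1,j=0] A[i]=2<=B[j]=6 take 2 → i++
[i=2,j=0] A[i]=6<=B[j]=6 take 6 → i++
[i=3,j=0] A[i]=7>B[j]=6 take 6 → j++
[i=3,j=1] A[i]=7<=B[j]=16 take 7 → i++
[i=4,j=1] A[i]=11<=B[j]=16 take 11 → i++
[i=5,j=1] A[i]=12<=B[j]=16 take 12 → i++
[i=6,j=1] A[i]=20>B[j]=16 take 16 → j++
[i=6,j=2] A[i]=20<=B[j]=26 take 20 → i++
[i=7,j=2] A[i]=21<=B[j]=26 take 21 → i++
[i=8,j=2] A[i]=23<=B[j]=26 take 23 → i++
[i=9,j=2] A[i]=25<=B[j]=26 take 25 → i++
[i=10,j=2] A[i]=28>B[j]=26 take 26 → j++
[i=10,j=3] B done, take A[i]=28 → i++
[i=11,j=3] B done, take A[i]=29 → i++
[i=12,j=3] B done, take A[i]=32 → i++
[i=13,j=3] B done, take A[i]=33 → i++
[i=14,j=3] B done, take A[i]=34 → i++
[i=15,j=3] B done, take A[i]=37 → i++

merged[9] = 21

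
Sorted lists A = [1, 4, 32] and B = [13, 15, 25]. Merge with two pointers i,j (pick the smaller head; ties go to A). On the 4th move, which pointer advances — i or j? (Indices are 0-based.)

j

i=0 j=0: A[i]=1<=B[j]=13 take 1, i++
i=1 j=0: A[i]=4<=B[j]=13 take 4, i++
i=2 j=0: A[i]=32>B[j]=13 take 13, j++
i=2 j=1: A[i]=32>B[j]=15 take 15, j++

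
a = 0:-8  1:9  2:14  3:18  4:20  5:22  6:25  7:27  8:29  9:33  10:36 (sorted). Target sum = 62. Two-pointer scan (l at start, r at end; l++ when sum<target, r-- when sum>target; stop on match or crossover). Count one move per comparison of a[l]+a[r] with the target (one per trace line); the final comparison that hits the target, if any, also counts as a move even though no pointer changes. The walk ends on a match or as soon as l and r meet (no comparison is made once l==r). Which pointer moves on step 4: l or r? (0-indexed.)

l=0 r=10: -8+36=28 <62, l++
l=1 r=10: 9+36=45 <62, l++
l=2 r=10: 14+36=50 <62, l++
l=3 r=10: 18+36=54 <62, l++

l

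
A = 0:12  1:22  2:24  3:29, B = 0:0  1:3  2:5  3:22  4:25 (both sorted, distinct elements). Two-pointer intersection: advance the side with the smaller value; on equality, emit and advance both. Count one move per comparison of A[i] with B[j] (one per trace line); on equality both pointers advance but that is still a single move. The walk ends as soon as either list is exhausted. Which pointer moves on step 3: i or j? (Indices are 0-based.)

i=0 j=0: 12>0, j++
i=0 j=1: 12>3, j++
i=0 j=2: 12>5, j++

j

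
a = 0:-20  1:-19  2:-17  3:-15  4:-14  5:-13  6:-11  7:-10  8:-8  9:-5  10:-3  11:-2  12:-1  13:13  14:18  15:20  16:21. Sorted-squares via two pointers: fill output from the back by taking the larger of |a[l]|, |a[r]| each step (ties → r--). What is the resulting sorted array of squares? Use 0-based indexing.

[1, 4, 9, 25, 64, 100, 121, 169, 169, 196, 225, 289, 324, 361, 400, 400, 441]

[0,16] |-20|<=|21| out[16]=441 → r--
[0,15] |-20|<=|20| out[15]=400 → r--
[0,14] |-20|>|18| out[14]=400 → l++
[1,14] |-19|>|18| out[13]=361 → l++
[2,14] |-17|<=|18| out[12]=324 → r--
[2,13] |-17|>|13| out[11]=289 → l++
[3,13] |-15|>|13| out[10]=225 → l++
[4,13] |-14|>|13| out[9]=196 → l++
[5,13] |-13|<=|13| out[8]=169 → r--
[5,12] |-13|>|-1| out[7]=169 → l++
[6,12] |-11|>|-1| out[6]=121 → l++
[7,12] |-10|>|-1| out[5]=100 → l++
[8,12] |-8|>|-1| out[4]=64 → l++
[9,12] |-5|>|-1| out[3]=25 → l++
[10,12] |-3|>|-1| out[2]=9 → l++
[11,12] |-2|>|-1| out[1]=4 → l++
[12,12] |-1|<=|-1| out[0]=1 → r--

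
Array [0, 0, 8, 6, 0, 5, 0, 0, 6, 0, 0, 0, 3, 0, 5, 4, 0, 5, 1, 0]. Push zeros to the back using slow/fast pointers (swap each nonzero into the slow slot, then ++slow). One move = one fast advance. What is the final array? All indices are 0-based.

[8, 6, 5, 6, 3, 5, 4, 5, 1, 0, 0, 0, 0, 0, 0, 0, 0, 0, 0, 0]

(s=0,f=0) a[fast]=0 → fast++
(s=0,f=1) a[fast]=0 → fast++
(s=0,f=2) a[fast]=8≠0 swap→a[0]=8 → slow++,fast++
(s=1,f=3) a[fast]=6≠0 swap→a[1]=6 → slow++,fast++
(s=2,f=4) a[fast]=0 → fast++
(s=2,f=5) a[fast]=5≠0 swap→a[2]=5 → slow++,fast++
(s=3,f=6) a[fast]=0 → fast++
(s=3,f=7) a[fast]=0 → fast++
(s=3,f=8) a[fast]=6≠0 swap→a[3]=6 → slow++,fast++
(s=4,f=9) a[fast]=0 → fast++
(s=4,f=10) a[fast]=0 → fast++
(s=4,f=11) a[fast]=0 → fast++
(s=4,f=12) a[fast]=3≠0 swap→a[4]=3 → slow++,fast++
(s=5,f=13) a[fast]=0 → fast++
(s=5,f=14) a[fast]=5≠0 swap→a[5]=5 → slow++,fast++
(s=6,f=15) a[fast]=4≠0 swap→a[6]=4 → slow++,fast++
(s=7,f=16) a[fast]=0 → fast++
(s=7,f=17) a[fast]=5≠0 swap→a[7]=5 → slow++,fast++
(s=8,f=18) a[fast]=1≠0 swap→a[8]=1 → slow++,fast++
(s=9,f=19) a[fast]=0 → fast++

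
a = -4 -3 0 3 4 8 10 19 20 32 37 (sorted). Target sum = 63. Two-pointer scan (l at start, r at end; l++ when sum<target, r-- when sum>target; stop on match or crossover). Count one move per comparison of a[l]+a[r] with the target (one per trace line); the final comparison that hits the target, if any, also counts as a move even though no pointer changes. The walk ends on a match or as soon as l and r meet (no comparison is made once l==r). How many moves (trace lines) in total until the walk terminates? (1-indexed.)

l=1 r=11: -4+37=33 <63, l++
l=2 r=11: -3+37=34 <63, l++
l=3 r=11: 0+37=37 <63, l++
l=4 r=11: 3+37=40 <63, l++
l=5 r=11: 4+37=41 <63, l++
l=6 r=11: 8+37=45 <63, l++
l=7 r=11: 10+37=47 <63, l++
l=8 r=11: 19+37=56 <63, l++
l=9 r=11: 20+37=57 <63, l++
l=10 r=11: 32+37=69 >63, r--

10 moves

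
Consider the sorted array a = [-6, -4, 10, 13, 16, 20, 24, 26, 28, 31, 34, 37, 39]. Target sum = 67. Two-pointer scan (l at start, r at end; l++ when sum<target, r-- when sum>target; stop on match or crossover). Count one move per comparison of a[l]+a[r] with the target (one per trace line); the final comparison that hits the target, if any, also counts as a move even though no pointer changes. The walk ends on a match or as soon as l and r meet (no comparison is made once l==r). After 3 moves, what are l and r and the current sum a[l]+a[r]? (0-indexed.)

[0,12] -6+39=33 <67 → l++
[1,12] -4+39=35 <67 → l++
[2,12] 10+39=49 <67 → l++

l=3, r=12, sum=52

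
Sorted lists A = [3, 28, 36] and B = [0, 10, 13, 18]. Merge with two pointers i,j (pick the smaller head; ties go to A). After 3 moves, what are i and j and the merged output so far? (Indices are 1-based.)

i=2, j=3, merged so far=[0, 3, 10]

[i=1,j=1] A[i]=3>B[j]=0 take 0 → j++
[i=1,j=2] A[i]=3<=B[j]=10 take 3 → i++
[i=2,j=2] A[i]=28>B[j]=10 take 10 → j++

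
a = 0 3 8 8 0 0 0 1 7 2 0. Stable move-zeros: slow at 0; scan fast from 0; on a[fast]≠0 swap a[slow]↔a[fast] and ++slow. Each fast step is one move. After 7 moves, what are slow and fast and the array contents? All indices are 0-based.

slow=0 fast=0: a[fast]=0, fast++
slow=0 fast=1: a[fast]=3≠0 swap→a[0]=3, slow++,fast++
slow=1 fast=2: a[fast]=8≠0 swap→a[1]=8, slow++,fast++
slow=2 fast=3: a[fast]=8≠0 swap→a[2]=8, slow++,fast++
slow=3 fast=4: a[fast]=0, fast++
slow=3 fast=5: a[fast]=0, fast++
slow=3 fast=6: a[fast]=0, fast++

slow=3, fast=7, a=[3, 8, 8, 0, 0, 0, 0, 1, 7, 2, 0]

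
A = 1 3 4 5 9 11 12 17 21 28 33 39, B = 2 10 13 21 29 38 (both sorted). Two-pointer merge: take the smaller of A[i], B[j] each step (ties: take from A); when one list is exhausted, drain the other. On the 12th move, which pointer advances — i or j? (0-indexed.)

i

i=0 j=0: A[i]=1<=B[j]=2 take 1, i++
i=1 j=0: A[i]=3>B[j]=2 take 2, j++
i=1 j=1: A[i]=3<=B[j]=10 take 3, i++
i=2 j=1: A[i]=4<=B[j]=10 take 4, i++
i=3 j=1: A[i]=5<=B[j]=10 take 5, i++
i=4 j=1: A[i]=9<=B[j]=10 take 9, i++
i=5 j=1: A[i]=11>B[j]=10 take 10, j++
i=5 j=2: A[i]=11<=B[j]=13 take 11, i++
i=6 j=2: A[i]=12<=B[j]=13 take 12, i++
i=7 j=2: A[i]=17>B[j]=13 take 13, j++
i=7 j=3: A[i]=17<=B[j]=21 take 17, i++
i=8 j=3: A[i]=21<=B[j]=21 take 21, i++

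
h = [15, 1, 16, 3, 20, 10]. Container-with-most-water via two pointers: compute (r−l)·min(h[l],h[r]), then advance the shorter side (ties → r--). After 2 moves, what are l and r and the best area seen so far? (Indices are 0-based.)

l=1, r=4, best area=60

l=0 r=5: min(15,10)*5=50 best=50 *, r--
l=0 r=4: min(15,20)*4=60 best=60 *, l++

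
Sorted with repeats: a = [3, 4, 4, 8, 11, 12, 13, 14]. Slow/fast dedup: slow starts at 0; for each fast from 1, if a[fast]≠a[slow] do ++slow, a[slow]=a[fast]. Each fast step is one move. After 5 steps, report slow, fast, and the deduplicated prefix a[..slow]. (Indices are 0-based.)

(s=0,f=1) a[fast]=4≠a[slow]=3 write a[1]=4 → slow++,fast++
(s=1,f=2) a[fast]=4=a[slow] dup → fast++
(s=1,f=3) a[fast]=8≠a[slow]=4 write a[2]=8 → slow++,fast++
(s=2,f=4) a[fast]=11≠a[slow]=8 write a[3]=11 → slow++,fast++
(s=3,f=5) a[fast]=12≠a[slow]=11 write a[4]=12 → slow++,fast++

slow=4, fast=6, prefix=[3, 4, 8, 11, 12]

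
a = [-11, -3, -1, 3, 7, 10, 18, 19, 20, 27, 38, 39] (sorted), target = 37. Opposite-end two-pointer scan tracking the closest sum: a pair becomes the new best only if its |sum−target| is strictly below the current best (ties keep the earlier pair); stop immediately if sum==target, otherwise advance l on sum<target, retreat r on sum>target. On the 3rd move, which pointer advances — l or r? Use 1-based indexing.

l=1 r=12: -11+39=28 d=9 *, l++
l=2 r=12: -3+39=36 d=1 *, l++
l=3 r=12: -1+39=38 d=1, r--

r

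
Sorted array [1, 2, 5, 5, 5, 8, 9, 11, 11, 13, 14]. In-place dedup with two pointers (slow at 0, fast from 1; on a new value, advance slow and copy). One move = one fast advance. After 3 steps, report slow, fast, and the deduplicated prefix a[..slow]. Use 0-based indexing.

(s=0,f=1) a[fast]=2≠a[slow]=1 write a[1]=2 → slow++,fast++
(s=1,f=2) a[fast]=5≠a[slow]=2 write a[2]=5 → slow++,fast++
(s=2,f=3) a[fast]=5=a[slow] dup → fast++

slow=2, fast=4, prefix=[1, 2, 5]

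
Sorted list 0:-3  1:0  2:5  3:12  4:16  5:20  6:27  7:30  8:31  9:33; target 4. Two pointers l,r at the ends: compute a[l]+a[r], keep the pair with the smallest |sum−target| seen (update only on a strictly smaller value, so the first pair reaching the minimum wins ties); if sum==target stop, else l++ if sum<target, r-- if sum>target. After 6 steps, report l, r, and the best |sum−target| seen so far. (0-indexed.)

l=0, r=3, best |Δ|=9

[0,9] -3+33=30 d=26 * → r--
[0,8] -3+31=28 d=24 * → r--
[0,7] -3+30=27 d=23 * → r--
[0,6] -3+27=24 d=20 * → r--
[0,5] -3+20=17 d=13 * → r--
[0,4] -3+16=13 d=9 * → r--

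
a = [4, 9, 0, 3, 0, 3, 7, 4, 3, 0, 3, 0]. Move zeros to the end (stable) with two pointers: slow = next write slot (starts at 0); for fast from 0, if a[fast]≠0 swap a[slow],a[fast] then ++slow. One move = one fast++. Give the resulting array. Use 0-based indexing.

slow=0 fast=0: a[fast]=4≠0 swap→a[0]=4, slow++,fast++
slow=1 fast=1: a[fast]=9≠0 swap→a[1]=9, slow++,fast++
slow=2 fast=2: a[fast]=0, fast++
slow=2 fast=3: a[fast]=3≠0 swap→a[2]=3, slow++,fast++
slow=3 fast=4: a[fast]=0, fast++
slow=3 fast=5: a[fast]=3≠0 swap→a[3]=3, slow++,fast++
slow=4 fast=6: a[fast]=7≠0 swap→a[4]=7, slow++,fast++
slow=5 fast=7: a[fast]=4≠0 swap→a[5]=4, slow++,fast++
slow=6 fast=8: a[fast]=3≠0 swap→a[6]=3, slow++,fast++
slow=7 fast=9: a[fast]=0, fast++
slow=7 fast=10: a[fast]=3≠0 swap→a[7]=3, slow++,fast++
slow=8 fast=11: a[fast]=0, fast++

[4, 9, 3, 3, 7, 4, 3, 3, 0, 0, 0, 0]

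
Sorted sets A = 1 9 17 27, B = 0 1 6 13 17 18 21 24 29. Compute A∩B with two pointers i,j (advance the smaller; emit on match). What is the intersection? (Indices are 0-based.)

intersection = [1, 17]

i=0 j=0: 1>0, j++
i=0 j=1: 1==1 emit, i++,j++
i=1 j=2: 9>6, j++
i=1 j=3: 9<13, i++
i=2 j=3: 17>13, j++
i=2 j=4: 17==17 emit, i++,j++
i=3 j=5: 27>18, j++
i=3 j=6: 27>21, j++
i=3 j=7: 27>24, j++
i=3 j=8: 27<29, i++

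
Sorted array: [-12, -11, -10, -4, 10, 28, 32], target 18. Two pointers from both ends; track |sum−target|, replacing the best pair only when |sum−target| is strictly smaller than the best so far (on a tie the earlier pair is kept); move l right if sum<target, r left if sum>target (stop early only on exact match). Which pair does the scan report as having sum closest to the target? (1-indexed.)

pair (-10, 28) with sum 18 (|Δ|=0)

[1,7] -12+32=20 d=2 * → r--
[1,6] -12+28=16 d=2 → l++
[2,6] -11+28=17 d=1 * → l++
[3,6] -10+28=18 d=0 * → stop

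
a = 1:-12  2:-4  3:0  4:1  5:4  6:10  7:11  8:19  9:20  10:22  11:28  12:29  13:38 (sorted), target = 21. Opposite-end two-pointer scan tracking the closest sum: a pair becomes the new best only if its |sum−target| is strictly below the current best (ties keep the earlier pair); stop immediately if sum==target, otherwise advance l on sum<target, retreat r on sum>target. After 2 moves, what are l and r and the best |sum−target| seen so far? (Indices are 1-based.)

l=1 r=13: -12+38=26 d=5 *, r--
l=1 r=12: -12+29=17 d=4 *, l++

l=2, r=12, best |Δ|=4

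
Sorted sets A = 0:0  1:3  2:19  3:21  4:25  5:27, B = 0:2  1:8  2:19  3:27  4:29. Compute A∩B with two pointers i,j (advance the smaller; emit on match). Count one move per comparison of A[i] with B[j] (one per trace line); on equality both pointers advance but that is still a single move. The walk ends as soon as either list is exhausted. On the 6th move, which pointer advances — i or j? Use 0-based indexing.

[i=0,j=0] 0<2 → i++
[i=1,j=0] 3>2 → j++
[i=1,j=1] 3<8 → i++
[i=2,j=1] 19>8 → j++
[i=2,j=2] 19==19 emit → i++,j++
[i=3,j=3] 21<27 → i++

i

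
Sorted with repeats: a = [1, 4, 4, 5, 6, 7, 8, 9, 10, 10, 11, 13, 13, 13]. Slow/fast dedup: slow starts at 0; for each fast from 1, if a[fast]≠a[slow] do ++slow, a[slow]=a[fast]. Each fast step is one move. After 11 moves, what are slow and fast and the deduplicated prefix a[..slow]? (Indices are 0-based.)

slow=0 fast=1: a[fast]=4≠a[slow]=1 write a[1]=4, slow++,fast++
slow=1 fast=2: a[fast]=4=a[slow] dup, fast++
slow=1 fast=3: a[fast]=5≠a[slow]=4 write a[2]=5, slow++,fast++
slow=2 fast=4: a[fast]=6≠a[slow]=5 write a[3]=6, slow++,fast++
slow=3 fast=5: a[fast]=7≠a[slow]=6 write a[4]=7, slow++,fast++
slow=4 fast=6: a[fast]=8≠a[slow]=7 write a[5]=8, slow++,fast++
slow=5 fast=7: a[fast]=9≠a[slow]=8 write a[6]=9, slow++,fast++
slow=6 fast=8: a[fast]=10≠a[slow]=9 write a[7]=10, slow++,fast++
slow=7 fast=9: a[fast]=10=a[slow] dup, fast++
slow=7 fast=10: a[fast]=11≠a[slow]=10 write a[8]=11, slow++,fast++
slow=8 fast=11: a[fast]=13≠a[slow]=11 write a[9]=13, slow++,fast++

slow=9, fast=12, prefix=[1, 4, 5, 6, 7, 8, 9, 10, 11, 13]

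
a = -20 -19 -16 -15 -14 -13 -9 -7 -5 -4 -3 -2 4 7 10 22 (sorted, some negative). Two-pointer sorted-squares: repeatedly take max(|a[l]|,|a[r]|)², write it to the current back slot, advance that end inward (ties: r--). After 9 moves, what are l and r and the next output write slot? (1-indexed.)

[1,16] |-20|<=|22| out[16]=484 → r--
[1,15] |-20|>|10| out[15]=400 → l++
[2,15] |-19|>|10| out[14]=361 → l++
[3,15] |-16|>|10| out[13]=256 → l++
[4,15] |-15|>|10| out[12]=225 → l++
[5,15] |-14|>|10| out[11]=196 → l++
[6,15] |-13|>|10| out[10]=169 → l++
[7,15] |-9|<=|10| out[9]=100 → r--
[7,14] |-9|>|7| out[8]=81 → l++

l=8, r=14, next write slot=7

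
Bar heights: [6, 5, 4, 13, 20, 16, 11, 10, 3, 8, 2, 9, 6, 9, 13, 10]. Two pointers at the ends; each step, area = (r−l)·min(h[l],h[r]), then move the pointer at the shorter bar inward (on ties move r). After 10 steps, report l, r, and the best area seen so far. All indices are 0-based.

l=0 r=15: min(6,10)*15=90 best=90 *, l++
l=1 r=15: min(5,10)*14=70 best=90, l++
l=2 r=15: min(4,10)*13=52 best=90, l++
l=3 r=15: min(13,10)*12=120 best=120 *, r--
l=3 r=14: min(13,13)*11=143 best=143 *, r--
l=3 r=13: min(13,9)*10=90 best=143, r--
l=3 r=12: min(13,6)*9=54 best=143, r--
l=3 r=11: min(13,9)*8=72 best=143, r--
l=3 r=10: min(13,2)*7=14 best=143, r--
l=3 r=9: min(13,8)*6=48 best=143, r--

l=3, r=8, best area=143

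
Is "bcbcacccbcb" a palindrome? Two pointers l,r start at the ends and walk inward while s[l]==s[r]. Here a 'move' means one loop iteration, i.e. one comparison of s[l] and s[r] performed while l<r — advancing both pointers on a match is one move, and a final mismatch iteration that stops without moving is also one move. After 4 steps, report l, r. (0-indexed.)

l=0 r=10: 'b'=='b', l++,r--
l=1 r=9: 'c'=='c', l++,r--
l=2 r=8: 'b'=='b', l++,r--
l=3 r=7: 'c'=='c', l++,r--

l=4, r=6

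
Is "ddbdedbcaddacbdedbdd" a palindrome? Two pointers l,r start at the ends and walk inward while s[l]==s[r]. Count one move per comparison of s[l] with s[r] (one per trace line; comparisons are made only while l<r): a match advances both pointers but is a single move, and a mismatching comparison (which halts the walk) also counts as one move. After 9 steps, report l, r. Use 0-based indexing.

l=9, r=10

[0,19] 'd'=='d' → l++,r--
[1,18] 'd'=='d' → l++,r--
[2,17] 'b'=='b' → l++,r--
[3,16] 'd'=='d' → l++,r--
[4,15] 'e'=='e' → l++,r--
[5,14] 'd'=='d' → l++,r--
[6,13] 'b'=='b' → l++,r--
[7,12] 'c'=='c' → l++,r--
[8,11] 'a'=='a' → l++,r--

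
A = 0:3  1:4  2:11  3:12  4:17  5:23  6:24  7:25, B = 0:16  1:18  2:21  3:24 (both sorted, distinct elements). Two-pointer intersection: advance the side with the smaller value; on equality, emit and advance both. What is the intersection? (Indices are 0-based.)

intersection = [24]

[i=0,j=0] 3<16 → i++
[i=1,j=0] 4<16 → i++
[i=2,j=0] 11<16 → i++
[i=3,j=0] 12<16 → i++
[i=4,j=0] 17>16 → j++
[i=4,j=1] 17<18 → i++
[i=5,j=1] 23>18 → j++
[i=5,j=2] 23>21 → j++
[i=5,j=3] 23<24 → i++
[i=6,j=3] 24==24 emit → i++,j++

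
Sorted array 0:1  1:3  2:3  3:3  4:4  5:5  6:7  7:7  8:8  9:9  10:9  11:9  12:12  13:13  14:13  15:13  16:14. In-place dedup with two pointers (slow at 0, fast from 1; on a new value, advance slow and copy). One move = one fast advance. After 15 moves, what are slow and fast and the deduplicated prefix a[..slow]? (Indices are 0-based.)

slow=8, fast=16, prefix=[1, 3, 4, 5, 7, 8, 9, 12, 13]

slow=0 fast=1: a[fast]=3≠a[slow]=1 write a[1]=3, slow++,fast++
slow=1 fast=2: a[fast]=3=a[slow] dup, fast++
slow=1 fast=3: a[fast]=3=a[slow] dup, fast++
slow=1 fast=4: a[fast]=4≠a[slow]=3 write a[2]=4, slow++,fast++
slow=2 fast=5: a[fast]=5≠a[slow]=4 write a[3]=5, slow++,fast++
slow=3 fast=6: a[fast]=7≠a[slow]=5 write a[4]=7, slow++,fast++
slow=4 fast=7: a[fast]=7=a[slow] dup, fast++
slow=4 fast=8: a[fast]=8≠a[slow]=7 write a[5]=8, slow++,fast++
slow=5 fast=9: a[fast]=9≠a[slow]=8 write a[6]=9, slow++,fast++
slow=6 fast=10: a[fast]=9=a[slow] dup, fast++
slow=6 fast=11: a[fast]=9=a[slow] dup, fast++
slow=6 fast=12: a[fast]=12≠a[slow]=9 write a[7]=12, slow++,fast++
slow=7 fast=13: a[fast]=13≠a[slow]=12 write a[8]=13, slow++,fast++
slow=8 fast=14: a[fast]=13=a[slow] dup, fast++
slow=8 fast=15: a[fast]=13=a[slow] dup, fast++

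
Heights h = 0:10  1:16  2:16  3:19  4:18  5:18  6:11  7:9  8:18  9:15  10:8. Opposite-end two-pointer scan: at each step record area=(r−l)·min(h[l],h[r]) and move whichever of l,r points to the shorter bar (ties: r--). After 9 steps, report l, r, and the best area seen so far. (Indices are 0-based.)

l=3, r=4, best area=120

[0,10] min(10,8)*10=80 best=80 * → r--
[0,9] min(10,15)*9=90 best=90 * → l++
[1,9] min(16,15)*8=120 best=120 * → r--
[1,8] min(16,18)*7=112 best=120 → l++
[2,8] min(16,18)*6=96 best=120 → l++
[3,8] min(19,18)*5=90 best=120 → r--
[3,7] min(19,9)*4=36 best=120 → r--
[3,6] min(19,11)*3=33 best=120 → r--
[3,5] min(19,18)*2=36 best=120 → r--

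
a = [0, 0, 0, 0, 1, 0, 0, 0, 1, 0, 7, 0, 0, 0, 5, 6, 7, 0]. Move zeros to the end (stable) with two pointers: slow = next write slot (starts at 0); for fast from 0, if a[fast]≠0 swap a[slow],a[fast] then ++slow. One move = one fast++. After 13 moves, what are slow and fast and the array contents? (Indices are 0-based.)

slow=3, fast=13, a=[1, 1, 7, 0, 0, 0, 0, 0, 0, 0, 0, 0, 0, 0, 5, 6, 7, 0]

slow=0 fast=0: a[fast]=0, fast++
slow=0 fast=1: a[fast]=0, fast++
slow=0 fast=2: a[fast]=0, fast++
slow=0 fast=3: a[fast]=0, fast++
slow=0 fast=4: a[fast]=1≠0 swap→a[0]=1, slow++,fast++
slow=1 fast=5: a[fast]=0, fast++
slow=1 fast=6: a[fast]=0, fast++
slow=1 fast=7: a[fast]=0, fast++
slow=1 fast=8: a[fast]=1≠0 swap→a[1]=1, slow++,fast++
slow=2 fast=9: a[fast]=0, fast++
slow=2 fast=10: a[fast]=7≠0 swap→a[2]=7, slow++,fast++
slow=3 fast=11: a[fast]=0, fast++
slow=3 fast=12: a[fast]=0, fast++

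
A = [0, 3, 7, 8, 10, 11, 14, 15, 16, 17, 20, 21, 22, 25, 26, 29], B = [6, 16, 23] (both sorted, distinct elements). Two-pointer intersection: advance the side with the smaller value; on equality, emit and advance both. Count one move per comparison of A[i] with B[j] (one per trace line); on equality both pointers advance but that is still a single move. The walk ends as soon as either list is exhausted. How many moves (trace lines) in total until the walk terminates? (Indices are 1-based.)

i=1 j=1: 0<6, i++
i=2 j=1: 3<6, i++
i=3 j=1: 7>6, j++
i=3 j=2: 7<16, i++
i=4 j=2: 8<16, i++
i=5 j=2: 10<16, i++
i=6 j=2: 11<16, i++
i=7 j=2: 14<16, i++
i=8 j=2: 15<16, i++
i=9 j=2: 16==16 emit, i++,j++
i=10 j=3: 17<23, i++
i=11 j=3: 20<23, i++
i=12 j=3: 21<23, i++
i=13 j=3: 22<23, i++
i=14 j=3: 25>23, j++

15 moves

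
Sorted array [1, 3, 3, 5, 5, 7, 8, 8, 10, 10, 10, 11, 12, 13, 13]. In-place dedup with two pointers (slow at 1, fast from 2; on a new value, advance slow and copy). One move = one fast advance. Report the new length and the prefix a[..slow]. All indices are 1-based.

length 9; prefix = [1, 3, 5, 7, 8, 10, 11, 12, 13]

slow=1 fast=2: a[fast]=3≠a[slow]=1 write a[2]=3, slow++,fast++
slow=2 fast=3: a[fast]=3=a[slow] dup, fast++
slow=2 fast=4: a[fast]=5≠a[slow]=3 write a[3]=5, slow++,fast++
slow=3 fast=5: a[fast]=5=a[slow] dup, fast++
slow=3 fast=6: a[fast]=7≠a[slow]=5 write a[4]=7, slow++,fast++
slow=4 fast=7: a[fast]=8≠a[slow]=7 write a[5]=8, slow++,fast++
slow=5 fast=8: a[fast]=8=a[slow] dup, fast++
slow=5 fast=9: a[fast]=10≠a[slow]=8 write a[6]=10, slow++,fast++
slow=6 fast=10: a[fast]=10=a[slow] dup, fast++
slow=6 fast=11: a[fast]=10=a[slow] dup, fast++
slow=6 fast=12: a[fast]=11≠a[slow]=10 write a[7]=11, slow++,fast++
slow=7 fast=13: a[fast]=12≠a[slow]=11 write a[8]=12, slow++,fast++
slow=8 fast=14: a[fast]=13≠a[slow]=12 write a[9]=13, slow++,fast++
slow=9 fast=15: a[fast]=13=a[slow] dup, fast++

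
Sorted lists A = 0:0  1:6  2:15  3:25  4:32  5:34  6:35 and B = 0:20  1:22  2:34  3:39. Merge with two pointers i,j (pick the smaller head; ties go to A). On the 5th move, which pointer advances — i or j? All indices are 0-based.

i=0 j=0: A[i]=0<=B[j]=20 take 0, i++
i=1 j=0: A[i]=6<=B[j]=20 take 6, i++
i=2 j=0: A[i]=15<=B[j]=20 take 15, i++
i=3 j=0: A[i]=25>B[j]=20 take 20, j++
i=3 j=1: A[i]=25>B[j]=22 take 22, j++

j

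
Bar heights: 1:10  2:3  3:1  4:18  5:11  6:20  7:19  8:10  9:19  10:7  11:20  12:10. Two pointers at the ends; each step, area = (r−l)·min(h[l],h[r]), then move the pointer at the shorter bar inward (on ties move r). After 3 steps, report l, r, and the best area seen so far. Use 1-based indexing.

[1,12] min(10,10)*11=110 best=110 * → r--
[1,11] min(10,20)*10=100 best=110 → l++
[2,11] min(3,20)*9=27 best=110 → l++

l=3, r=11, best area=110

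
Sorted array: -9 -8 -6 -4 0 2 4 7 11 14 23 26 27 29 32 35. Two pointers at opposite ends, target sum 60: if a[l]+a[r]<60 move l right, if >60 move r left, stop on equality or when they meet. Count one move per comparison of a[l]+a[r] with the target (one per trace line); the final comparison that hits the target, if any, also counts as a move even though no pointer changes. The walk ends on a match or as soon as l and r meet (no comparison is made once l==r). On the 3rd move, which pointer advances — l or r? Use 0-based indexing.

l=0 r=15: -9+35=26 <60, l++
l=1 r=15: -8+35=27 <60, l++
l=2 r=15: -6+35=29 <60, l++

l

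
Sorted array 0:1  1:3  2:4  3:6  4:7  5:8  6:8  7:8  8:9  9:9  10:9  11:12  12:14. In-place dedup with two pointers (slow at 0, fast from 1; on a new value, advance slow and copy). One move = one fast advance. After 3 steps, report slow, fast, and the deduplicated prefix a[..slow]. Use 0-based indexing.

(s=0,f=1) a[fast]=3≠a[slow]=1 write a[1]=3 → slow++,fast++
(s=1,f=2) a[fast]=4≠a[slow]=3 write a[2]=4 → slow++,fast++
(s=2,f=3) a[fast]=6≠a[slow]=4 write a[3]=6 → slow++,fast++

slow=3, fast=4, prefix=[1, 3, 4, 6]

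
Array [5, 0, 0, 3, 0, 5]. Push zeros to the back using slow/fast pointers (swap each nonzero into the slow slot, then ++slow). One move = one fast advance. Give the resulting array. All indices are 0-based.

(s=0,f=0) a[fast]=5≠0 swap→a[0]=5 → slow++,fast++
(s=1,f=1) a[fast]=0 → fast++
(s=1,f=2) a[fast]=0 → fast++
(s=1,f=3) a[fast]=3≠0 swap→a[1]=3 → slow++,fast++
(s=2,f=4) a[fast]=0 → fast++
(s=2,f=5) a[fast]=5≠0 swap→a[2]=5 → slow++,fast++

[5, 3, 5, 0, 0, 0]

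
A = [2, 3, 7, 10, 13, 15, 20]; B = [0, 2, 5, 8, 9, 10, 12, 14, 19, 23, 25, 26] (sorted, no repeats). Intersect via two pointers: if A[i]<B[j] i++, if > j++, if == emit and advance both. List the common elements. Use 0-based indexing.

intersection = [2, 10]

i=0 j=0: 2>0, j++
i=0 j=1: 2==2 emit, i++,j++
i=1 j=2: 3<5, i++
i=2 j=2: 7>5, j++
i=2 j=3: 7<8, i++
i=3 j=3: 10>8, j++
i=3 j=4: 10>9, j++
i=3 j=5: 10==10 emit, i++,j++
i=4 j=6: 13>12, j++
i=4 j=7: 13<14, i++
i=5 j=7: 15>14, j++
i=5 j=8: 15<19, i++
i=6 j=8: 20>19, j++
i=6 j=9: 20<23, i++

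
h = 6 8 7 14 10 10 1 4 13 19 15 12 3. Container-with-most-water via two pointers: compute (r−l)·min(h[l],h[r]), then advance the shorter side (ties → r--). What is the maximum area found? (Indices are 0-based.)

max area = 98

[0,12] min(6,3)*12=36 best=36 * → r--
[0,11] min(6,12)*11=66 best=66 * → l++
[1,11] min(8,12)*10=80 best=80 * → l++
[2,11] min(7,12)*9=63 best=80 → l++
[3,11] min(14,12)*8=96 best=96 * → r--
[3,10] min(14,15)*7=98 best=98 * → l++
[4,10] min(10,15)*6=60 best=98 → l++
[5,10] min(10,15)*5=50 best=98 → l++
[6,10] min(1,15)*4=4 best=98 → l++
[7,10] min(4,15)*3=12 best=98 → l++
[8,10] min(13,15)*2=26 best=98 → l++
[9,10] min(19,15)*1=15 best=98 → r--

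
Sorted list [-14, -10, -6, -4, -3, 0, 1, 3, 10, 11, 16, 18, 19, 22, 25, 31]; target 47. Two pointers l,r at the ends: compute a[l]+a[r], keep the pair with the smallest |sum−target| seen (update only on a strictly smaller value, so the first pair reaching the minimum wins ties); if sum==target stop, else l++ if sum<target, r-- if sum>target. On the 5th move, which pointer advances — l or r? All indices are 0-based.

l

l=0 r=15: -14+31=17 d=30 *, l++
l=1 r=15: -10+31=21 d=26 *, l++
l=2 r=15: -6+31=25 d=22 *, l++
l=3 r=15: -4+31=27 d=20 *, l++
l=4 r=15: -3+31=28 d=19 *, l++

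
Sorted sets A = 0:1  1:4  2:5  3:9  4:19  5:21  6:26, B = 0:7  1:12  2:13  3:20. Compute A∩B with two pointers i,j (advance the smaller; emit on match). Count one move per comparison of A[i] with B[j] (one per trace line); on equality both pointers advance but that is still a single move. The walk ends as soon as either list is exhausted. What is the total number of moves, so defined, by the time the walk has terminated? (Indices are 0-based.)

9 moves

i=0 j=0: 1<7, i++
i=1 j=0: 4<7, i++
i=2 j=0: 5<7, i++
i=3 j=0: 9>7, j++
i=3 j=1: 9<12, i++
i=4 j=1: 19>12, j++
i=4 j=2: 19>13, j++
i=4 j=3: 19<20, i++
i=5 j=3: 21>20, j++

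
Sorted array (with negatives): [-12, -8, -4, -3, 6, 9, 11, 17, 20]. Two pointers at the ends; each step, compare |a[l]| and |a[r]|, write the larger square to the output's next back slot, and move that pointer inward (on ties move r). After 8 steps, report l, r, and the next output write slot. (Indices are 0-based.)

l=3, r=3, next write slot=0

[0,8] |-12|<=|20| out[8]=400 → r--
[0,7] |-12|<=|17| out[7]=289 → r--
[0,6] |-12|>|11| out[6]=144 → l++
[1,6] |-8|<=|11| out[5]=121 → r--
[1,5] |-8|<=|9| out[4]=81 → r--
[1,4] |-8|>|6| out[3]=64 → l++
[2,4] |-4|<=|6| out[2]=36 → r--
[2,3] |-4|>|-3| out[1]=16 → l++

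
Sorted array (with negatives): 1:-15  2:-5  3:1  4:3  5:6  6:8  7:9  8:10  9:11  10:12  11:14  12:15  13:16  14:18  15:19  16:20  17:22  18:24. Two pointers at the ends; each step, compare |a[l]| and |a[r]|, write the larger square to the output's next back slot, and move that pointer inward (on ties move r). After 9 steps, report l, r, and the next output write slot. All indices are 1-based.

l=2, r=10, next write slot=9

[1,18] |-15|<=|24| out[18]=576 → r--
[1,17] |-15|<=|22| out[17]=484 → r--
[1,16] |-15|<=|20| out[16]=400 → r--
[1,15] |-15|<=|19| out[15]=361 → r--
[1,14] |-15|<=|18| out[14]=324 → r--
[1,13] |-15|<=|16| out[13]=256 → r--
[1,12] |-15|<=|15| out[12]=225 → r--
[1,11] |-15|>|14| out[11]=225 → l++
[2,11] |-5|<=|14| out[10]=196 → r--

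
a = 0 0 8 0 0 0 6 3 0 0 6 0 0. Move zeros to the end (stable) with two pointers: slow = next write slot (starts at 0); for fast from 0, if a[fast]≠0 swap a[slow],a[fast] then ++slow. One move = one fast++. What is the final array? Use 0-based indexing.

slow=0 fast=0: a[fast]=0, fast++
slow=0 fast=1: a[fast]=0, fast++
slow=0 fast=2: a[fast]=8≠0 swap→a[0]=8, slow++,fast++
slow=1 fast=3: a[fast]=0, fast++
slow=1 fast=4: a[fast]=0, fast++
slow=1 fast=5: a[fast]=0, fast++
slow=1 fast=6: a[fast]=6≠0 swap→a[1]=6, slow++,fast++
slow=2 fast=7: a[fast]=3≠0 swap→a[2]=3, slow++,fast++
slow=3 fast=8: a[fast]=0, fast++
slow=3 fast=9: a[fast]=0, fast++
slow=3 fast=10: a[fast]=6≠0 swap→a[3]=6, slow++,fast++
slow=4 fast=11: a[fast]=0, fast++
slow=4 fast=12: a[fast]=0, fast++

[8, 6, 3, 6, 0, 0, 0, 0, 0, 0, 0, 0, 0]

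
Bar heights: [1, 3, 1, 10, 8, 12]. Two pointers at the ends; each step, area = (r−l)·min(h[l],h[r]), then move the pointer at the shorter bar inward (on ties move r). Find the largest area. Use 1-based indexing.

max area = 20

l=1 r=6: min(1,12)*5=5 best=5 *, l++
l=2 r=6: min(3,12)*4=12 best=12 *, l++
l=3 r=6: min(1,12)*3=3 best=12, l++
l=4 r=6: min(10,12)*2=20 best=20 *, l++
l=5 r=6: min(8,12)*1=8 best=20, l++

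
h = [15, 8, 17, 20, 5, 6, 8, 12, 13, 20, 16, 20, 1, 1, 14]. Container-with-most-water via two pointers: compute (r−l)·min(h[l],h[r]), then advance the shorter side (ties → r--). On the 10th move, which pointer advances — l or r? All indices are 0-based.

r

l=0 r=14: min(15,14)*14=196 best=196 *, r--
l=0 r=13: min(15,1)*13=13 best=196, r--
l=0 r=12: min(15,1)*12=12 best=196, r--
l=0 r=11: min(15,20)*11=165 best=196, l++
l=1 r=11: min(8,20)*10=80 best=196, l++
l=2 r=11: min(17,20)*9=153 best=196, l++
l=3 r=11: min(20,20)*8=160 best=196, r--
l=3 r=10: min(20,16)*7=112 best=196, r--
l=3 r=9: min(20,20)*6=120 best=196, r--
l=3 r=8: min(20,13)*5=65 best=196, r--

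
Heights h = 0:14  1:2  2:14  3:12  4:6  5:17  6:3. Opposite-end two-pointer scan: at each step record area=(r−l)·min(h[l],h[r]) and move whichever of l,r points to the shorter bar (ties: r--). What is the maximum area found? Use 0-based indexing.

max area = 70

[0,6] min(14,3)*6=18 best=18 * → r--
[0,5] min(14,17)*5=70 best=70 * → l++
[1,5] min(2,17)*4=8 best=70 → l++
[2,5] min(14,17)*3=42 best=70 → l++
[3,5] min(12,17)*2=24 best=70 → l++
[4,5] min(6,17)*1=6 best=70 → l++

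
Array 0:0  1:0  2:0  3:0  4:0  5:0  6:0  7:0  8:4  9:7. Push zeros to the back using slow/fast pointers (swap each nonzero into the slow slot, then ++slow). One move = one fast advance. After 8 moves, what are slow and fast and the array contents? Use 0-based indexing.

slow=0, fast=8, a=[0, 0, 0, 0, 0, 0, 0, 0, 4, 7]

(s=0,f=0) a[fast]=0 → fast++
(s=0,f=1) a[fast]=0 → fast++
(s=0,f=2) a[fast]=0 → fast++
(s=0,f=3) a[fast]=0 → fast++
(s=0,f=4) a[fast]=0 → fast++
(s=0,f=5) a[fast]=0 → fast++
(s=0,f=6) a[fast]=0 → fast++
(s=0,f=7) a[fast]=0 → fast++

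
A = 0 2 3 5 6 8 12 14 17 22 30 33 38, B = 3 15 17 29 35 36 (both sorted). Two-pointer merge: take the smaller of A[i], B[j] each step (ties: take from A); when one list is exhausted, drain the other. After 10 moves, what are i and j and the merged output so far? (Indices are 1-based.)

i=9, j=3, merged so far=[0, 2, 3, 3, 5, 6, 8, 12, 14, 15]

i=1 j=1: A[i]=0<=B[j]=3 take 0, i++
i=2 j=1: A[i]=2<=B[j]=3 take 2, i++
i=3 j=1: A[i]=3<=B[j]=3 take 3, i++
i=4 j=1: A[i]=5>B[j]=3 take 3, j++
i=4 j=2: A[i]=5<=B[j]=15 take 5, i++
i=5 j=2: A[i]=6<=B[j]=15 take 6, i++
i=6 j=2: A[i]=8<=B[j]=15 take 8, i++
i=7 j=2: A[i]=12<=B[j]=15 take 12, i++
i=8 j=2: A[i]=14<=B[j]=15 take 14, i++
i=9 j=2: A[i]=17>B[j]=15 take 15, j++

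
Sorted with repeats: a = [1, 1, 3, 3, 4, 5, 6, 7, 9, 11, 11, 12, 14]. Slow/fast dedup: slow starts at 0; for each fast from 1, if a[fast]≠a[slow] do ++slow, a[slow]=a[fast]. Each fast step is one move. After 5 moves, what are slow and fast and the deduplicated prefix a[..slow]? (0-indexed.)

slow=0 fast=1: a[fast]=1=a[slow] dup, fast++
slow=0 fast=2: a[fast]=3≠a[slow]=1 write a[1]=3, slow++,fast++
slow=1 fast=3: a[fast]=3=a[slow] dup, fast++
slow=1 fast=4: a[fast]=4≠a[slow]=3 write a[2]=4, slow++,fast++
slow=2 fast=5: a[fast]=5≠a[slow]=4 write a[3]=5, slow++,fast++

slow=3, fast=6, prefix=[1, 3, 4, 5]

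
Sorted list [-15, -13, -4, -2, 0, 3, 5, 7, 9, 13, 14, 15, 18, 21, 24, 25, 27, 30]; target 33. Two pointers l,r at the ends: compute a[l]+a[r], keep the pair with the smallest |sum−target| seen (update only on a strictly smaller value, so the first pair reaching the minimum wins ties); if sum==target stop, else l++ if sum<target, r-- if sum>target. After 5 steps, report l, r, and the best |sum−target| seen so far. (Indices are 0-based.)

l=5, r=17, best |Δ|=3

[0,17] -15+30=15 d=18 * → l++
[1,17] -13+30=17 d=16 * → l++
[2,17] -4+30=26 d=7 * → l++
[3,17] -2+30=28 d=5 * → l++
[4,17] 0+30=30 d=3 * → l++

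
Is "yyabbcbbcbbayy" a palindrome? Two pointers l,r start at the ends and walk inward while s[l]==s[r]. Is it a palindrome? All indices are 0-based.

palindrome

l=0 r=13: 'y'=='y', l++,r--
l=1 r=12: 'y'=='y', l++,r--
l=2 r=11: 'a'=='a', l++,r--
l=3 r=10: 'b'=='b', l++,r--
l=4 r=9: 'b'=='b', l++,r--
l=5 r=8: 'c'=='c', l++,r--
l=6 r=7: 'b'=='b', l++,r--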